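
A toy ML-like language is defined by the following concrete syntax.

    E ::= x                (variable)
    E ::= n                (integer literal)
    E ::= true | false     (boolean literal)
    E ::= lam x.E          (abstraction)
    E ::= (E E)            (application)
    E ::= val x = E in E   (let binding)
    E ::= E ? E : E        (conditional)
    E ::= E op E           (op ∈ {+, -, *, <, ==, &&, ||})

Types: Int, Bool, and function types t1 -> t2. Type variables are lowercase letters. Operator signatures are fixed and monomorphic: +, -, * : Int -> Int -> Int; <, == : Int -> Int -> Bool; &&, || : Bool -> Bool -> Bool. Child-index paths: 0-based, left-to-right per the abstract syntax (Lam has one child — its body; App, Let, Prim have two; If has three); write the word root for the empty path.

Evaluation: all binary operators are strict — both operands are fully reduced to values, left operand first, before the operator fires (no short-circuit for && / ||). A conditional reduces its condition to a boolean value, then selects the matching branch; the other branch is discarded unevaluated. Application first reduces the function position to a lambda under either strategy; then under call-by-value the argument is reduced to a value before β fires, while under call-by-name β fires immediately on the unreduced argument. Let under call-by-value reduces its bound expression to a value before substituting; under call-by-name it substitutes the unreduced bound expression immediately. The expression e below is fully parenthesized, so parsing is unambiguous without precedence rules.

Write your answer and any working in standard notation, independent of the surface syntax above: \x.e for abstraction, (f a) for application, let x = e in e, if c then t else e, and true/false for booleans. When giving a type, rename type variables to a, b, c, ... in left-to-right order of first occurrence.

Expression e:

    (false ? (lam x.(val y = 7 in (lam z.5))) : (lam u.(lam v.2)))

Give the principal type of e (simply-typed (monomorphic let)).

Derivation:
  unify Bool ~ Bool
let y : Int
\z._ : b -> Int
\x._ : a -> b -> Int
\v._ : d -> Int
\u._ : c -> d -> Int
  unify a -> b -> Int ~ c -> d -> Int
  unify a ~ c
  unify b -> Int ~ d -> Int
  unify b ~ d
  unify Int ~ Int

Answer: a -> b -> Int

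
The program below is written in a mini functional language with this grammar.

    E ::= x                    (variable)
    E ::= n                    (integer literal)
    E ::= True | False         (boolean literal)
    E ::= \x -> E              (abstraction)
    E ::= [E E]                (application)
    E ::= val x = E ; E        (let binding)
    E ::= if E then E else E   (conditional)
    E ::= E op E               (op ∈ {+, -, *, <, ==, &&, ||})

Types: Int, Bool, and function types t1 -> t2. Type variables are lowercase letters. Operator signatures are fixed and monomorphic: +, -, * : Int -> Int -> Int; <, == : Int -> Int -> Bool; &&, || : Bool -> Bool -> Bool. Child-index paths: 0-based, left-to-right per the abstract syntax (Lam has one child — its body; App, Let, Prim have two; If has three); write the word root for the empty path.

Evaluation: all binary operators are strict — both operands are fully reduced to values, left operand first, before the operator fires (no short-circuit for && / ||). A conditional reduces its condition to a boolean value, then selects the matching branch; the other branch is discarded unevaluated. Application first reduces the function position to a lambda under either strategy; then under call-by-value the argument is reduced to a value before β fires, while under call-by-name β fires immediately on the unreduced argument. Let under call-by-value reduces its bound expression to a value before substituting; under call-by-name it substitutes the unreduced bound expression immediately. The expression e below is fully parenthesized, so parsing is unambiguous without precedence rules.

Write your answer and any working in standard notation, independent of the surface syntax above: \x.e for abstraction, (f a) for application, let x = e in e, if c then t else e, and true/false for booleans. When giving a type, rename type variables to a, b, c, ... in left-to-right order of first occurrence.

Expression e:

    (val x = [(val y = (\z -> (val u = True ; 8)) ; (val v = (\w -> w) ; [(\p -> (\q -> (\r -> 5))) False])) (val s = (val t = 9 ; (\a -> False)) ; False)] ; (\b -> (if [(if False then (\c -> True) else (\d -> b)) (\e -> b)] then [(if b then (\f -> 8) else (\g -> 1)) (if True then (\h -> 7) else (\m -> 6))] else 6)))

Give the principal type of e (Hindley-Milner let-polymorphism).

Answer: Bool -> Int

Working:
let u : Bool
\z._ : a -> Int
let y : forall. a -> Int
w : b
\w._ : b -> b
let v : forall. b -> b
\r._ : e -> Int
\q._ : d -> e -> Int
\p._ : c -> d -> e -> Int
  unify c -> d -> e -> Int ~ Bool -> f
  unify c ~ Bool
  unify d -> e -> Int ~ f
_ _ : d -> e -> Int
let t : Int
\a._ : g -> Bool
let s : forall. g -> Bool
  unify d -> e -> Int ~ Bool -> h
  unify d ~ Bool
  unify e -> Int ~ h
_ _ : e -> Int
let x : forall. e -> Int
  unify Bool ~ Bool
\c._ : j -> Bool
b : i
\d._ : k -> i
  unify j -> Bool ~ k -> i
  unify j ~ k
  unify Bool ~ i
b : Bool
\e._ : l -> Bool
  unify k -> Bool ~ (l -> Bool) -> m
  unify k ~ l -> Bool
  unify Bool ~ m
_ _ : Bool
  unify Bool ~ Bool
b : Bool
  unify Bool ~ Bool
\f._ : n -> Int
\g._ : o -> Int
  unify n -> Int ~ o -> Int
  unify n ~ o
  unify Int ~ Int
  unify Bool ~ Bool
\h._ : p -> Int
\m._ : q -> Int
  unify p -> Int ~ q -> Int
  unify p ~ q
  unify Int ~ Int
  unify o -> Int ~ (q -> Int) -> r
  unify o ~ q -> Int
  unify Int ~ r
_ _ : Int
  unify Int ~ Int
\b._ : Bool -> Int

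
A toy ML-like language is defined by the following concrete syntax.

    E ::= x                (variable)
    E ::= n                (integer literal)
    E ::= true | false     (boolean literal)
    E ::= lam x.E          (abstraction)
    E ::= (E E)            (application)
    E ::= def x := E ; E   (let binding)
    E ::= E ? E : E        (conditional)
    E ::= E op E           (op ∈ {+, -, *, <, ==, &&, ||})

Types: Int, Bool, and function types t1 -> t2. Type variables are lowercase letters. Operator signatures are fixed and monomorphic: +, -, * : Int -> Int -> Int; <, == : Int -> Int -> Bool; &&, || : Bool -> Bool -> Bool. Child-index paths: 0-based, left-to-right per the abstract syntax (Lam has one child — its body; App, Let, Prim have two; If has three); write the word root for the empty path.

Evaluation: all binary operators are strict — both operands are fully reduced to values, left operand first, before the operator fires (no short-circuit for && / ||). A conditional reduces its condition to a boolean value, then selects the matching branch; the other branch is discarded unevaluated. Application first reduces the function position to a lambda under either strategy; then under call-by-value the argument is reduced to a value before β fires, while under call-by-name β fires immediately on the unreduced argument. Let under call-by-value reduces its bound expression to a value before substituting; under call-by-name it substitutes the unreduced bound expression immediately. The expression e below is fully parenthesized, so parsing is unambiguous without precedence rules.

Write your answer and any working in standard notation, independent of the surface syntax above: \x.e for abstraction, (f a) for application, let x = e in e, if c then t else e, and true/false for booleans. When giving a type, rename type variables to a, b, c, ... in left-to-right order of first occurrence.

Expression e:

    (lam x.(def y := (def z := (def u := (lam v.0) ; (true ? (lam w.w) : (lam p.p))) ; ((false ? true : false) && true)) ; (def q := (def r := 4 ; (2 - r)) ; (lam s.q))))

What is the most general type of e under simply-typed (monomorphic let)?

Answer: a -> b -> Int

Derivation:
\v._ : b -> Int
let u : b -> Int
  unify Bool ~ Bool
w : c
\w._ : c -> c
p : d
\p._ : d -> d
  unify c -> c ~ d -> d
  unify c ~ d
  unify d ~ d
let z : d -> d
  unify Bool ~ Bool
  unify Bool ~ Bool
  unify Bool ~ Bool
  unify Bool ~ Bool
let y : Bool
let r : Int
  unify Int ~ Int
r : Int
  unify Int ~ Int
let q : Int
q : Int
\s._ : e -> Int
\x._ : a -> e -> Int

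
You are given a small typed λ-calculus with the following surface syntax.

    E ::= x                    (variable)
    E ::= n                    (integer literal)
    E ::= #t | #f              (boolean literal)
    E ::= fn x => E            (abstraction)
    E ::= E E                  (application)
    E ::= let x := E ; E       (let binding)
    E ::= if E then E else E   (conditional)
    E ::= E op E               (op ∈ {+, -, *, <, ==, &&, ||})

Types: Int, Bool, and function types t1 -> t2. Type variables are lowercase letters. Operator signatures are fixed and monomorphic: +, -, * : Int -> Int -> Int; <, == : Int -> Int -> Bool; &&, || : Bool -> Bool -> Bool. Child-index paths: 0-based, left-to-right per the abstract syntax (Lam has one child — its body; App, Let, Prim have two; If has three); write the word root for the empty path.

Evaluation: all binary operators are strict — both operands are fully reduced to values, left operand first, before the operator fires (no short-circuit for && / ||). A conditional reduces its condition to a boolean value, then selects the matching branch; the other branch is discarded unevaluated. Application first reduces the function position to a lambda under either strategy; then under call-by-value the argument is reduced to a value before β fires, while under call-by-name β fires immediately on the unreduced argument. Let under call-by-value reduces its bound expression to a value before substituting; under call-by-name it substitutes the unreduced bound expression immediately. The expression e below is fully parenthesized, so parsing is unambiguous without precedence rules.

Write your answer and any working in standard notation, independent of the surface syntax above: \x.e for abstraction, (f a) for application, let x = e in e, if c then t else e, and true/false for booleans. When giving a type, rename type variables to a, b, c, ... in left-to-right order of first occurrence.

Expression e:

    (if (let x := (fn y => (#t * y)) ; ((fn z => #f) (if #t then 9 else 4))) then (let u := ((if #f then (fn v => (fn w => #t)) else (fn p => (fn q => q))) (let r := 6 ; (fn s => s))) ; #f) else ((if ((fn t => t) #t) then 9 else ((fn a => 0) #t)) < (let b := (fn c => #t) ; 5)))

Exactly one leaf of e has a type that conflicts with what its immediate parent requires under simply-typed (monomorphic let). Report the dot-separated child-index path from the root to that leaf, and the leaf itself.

Working:
  unify Bool ~ Int
  FAIL: mismatch Bool ~ Int

Answer: 0.0.0.0 : true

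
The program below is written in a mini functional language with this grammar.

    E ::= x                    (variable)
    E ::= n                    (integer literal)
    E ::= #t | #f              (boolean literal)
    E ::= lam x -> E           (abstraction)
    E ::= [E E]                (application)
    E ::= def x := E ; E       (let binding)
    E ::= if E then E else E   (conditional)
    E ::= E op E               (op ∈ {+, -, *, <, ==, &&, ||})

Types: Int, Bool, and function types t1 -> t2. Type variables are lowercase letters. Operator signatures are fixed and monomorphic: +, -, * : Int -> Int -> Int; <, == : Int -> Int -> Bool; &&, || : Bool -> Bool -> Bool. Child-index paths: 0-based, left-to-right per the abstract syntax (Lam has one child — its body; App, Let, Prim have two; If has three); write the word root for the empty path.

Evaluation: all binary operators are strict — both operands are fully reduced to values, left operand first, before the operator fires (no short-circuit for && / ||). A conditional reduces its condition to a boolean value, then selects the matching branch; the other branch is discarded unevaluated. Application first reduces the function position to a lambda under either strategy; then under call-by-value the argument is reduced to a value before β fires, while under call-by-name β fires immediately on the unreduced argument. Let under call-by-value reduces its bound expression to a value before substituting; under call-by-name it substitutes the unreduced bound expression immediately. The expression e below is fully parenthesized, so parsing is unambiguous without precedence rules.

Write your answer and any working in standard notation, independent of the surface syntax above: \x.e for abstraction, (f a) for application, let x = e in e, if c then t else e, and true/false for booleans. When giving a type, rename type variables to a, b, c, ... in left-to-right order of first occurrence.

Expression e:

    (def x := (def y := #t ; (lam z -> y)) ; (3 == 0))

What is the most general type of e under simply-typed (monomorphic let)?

Trace:
let y : Bool
y : Bool
\z._ : a -> Bool
let x : a -> Bool
  unify Int ~ Int
  unify Int ~ Int

Answer: Bool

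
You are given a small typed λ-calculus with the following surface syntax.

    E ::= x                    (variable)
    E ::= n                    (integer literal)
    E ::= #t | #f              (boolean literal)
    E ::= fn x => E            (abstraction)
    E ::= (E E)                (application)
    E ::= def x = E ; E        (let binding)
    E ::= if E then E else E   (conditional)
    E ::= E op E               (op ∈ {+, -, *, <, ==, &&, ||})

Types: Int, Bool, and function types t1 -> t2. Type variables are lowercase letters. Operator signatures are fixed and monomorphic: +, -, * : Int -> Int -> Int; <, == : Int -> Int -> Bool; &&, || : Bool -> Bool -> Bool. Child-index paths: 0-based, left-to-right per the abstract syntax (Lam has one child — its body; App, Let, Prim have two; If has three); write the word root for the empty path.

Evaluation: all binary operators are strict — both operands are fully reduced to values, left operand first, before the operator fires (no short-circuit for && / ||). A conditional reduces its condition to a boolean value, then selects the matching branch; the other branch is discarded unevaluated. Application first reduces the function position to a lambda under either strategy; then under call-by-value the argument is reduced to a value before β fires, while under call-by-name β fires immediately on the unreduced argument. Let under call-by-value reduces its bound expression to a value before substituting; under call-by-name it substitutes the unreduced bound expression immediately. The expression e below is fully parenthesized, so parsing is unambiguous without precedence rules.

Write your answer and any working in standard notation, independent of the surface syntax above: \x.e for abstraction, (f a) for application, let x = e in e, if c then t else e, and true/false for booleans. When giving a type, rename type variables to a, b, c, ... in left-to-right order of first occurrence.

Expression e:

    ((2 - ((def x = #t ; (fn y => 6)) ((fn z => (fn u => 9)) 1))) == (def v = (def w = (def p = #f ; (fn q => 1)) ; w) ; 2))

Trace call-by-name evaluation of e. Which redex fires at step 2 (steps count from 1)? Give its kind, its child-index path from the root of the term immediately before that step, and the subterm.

Answer: beta at 0.1 : ((\y.6) ((\z.(\u.9)) 1))

Trace:
step 0: ((2 - ((let x = true in (\y.6)) ((\z.(\u.9)) 1))) == (let v = (let w = (let p = false in (\q.1)) in w) in 2))
step 1: [let@0.1.0] ((2 - ((\y.6) ((\z.(\u.9)) 1))) == (let v = (let w = (let p = false in (\q.1)) in w) in 2))
step 2: [beta@0.1] ((2 - 6) == (let v = (let w = (let p = false in (\q.1)) in w) in 2))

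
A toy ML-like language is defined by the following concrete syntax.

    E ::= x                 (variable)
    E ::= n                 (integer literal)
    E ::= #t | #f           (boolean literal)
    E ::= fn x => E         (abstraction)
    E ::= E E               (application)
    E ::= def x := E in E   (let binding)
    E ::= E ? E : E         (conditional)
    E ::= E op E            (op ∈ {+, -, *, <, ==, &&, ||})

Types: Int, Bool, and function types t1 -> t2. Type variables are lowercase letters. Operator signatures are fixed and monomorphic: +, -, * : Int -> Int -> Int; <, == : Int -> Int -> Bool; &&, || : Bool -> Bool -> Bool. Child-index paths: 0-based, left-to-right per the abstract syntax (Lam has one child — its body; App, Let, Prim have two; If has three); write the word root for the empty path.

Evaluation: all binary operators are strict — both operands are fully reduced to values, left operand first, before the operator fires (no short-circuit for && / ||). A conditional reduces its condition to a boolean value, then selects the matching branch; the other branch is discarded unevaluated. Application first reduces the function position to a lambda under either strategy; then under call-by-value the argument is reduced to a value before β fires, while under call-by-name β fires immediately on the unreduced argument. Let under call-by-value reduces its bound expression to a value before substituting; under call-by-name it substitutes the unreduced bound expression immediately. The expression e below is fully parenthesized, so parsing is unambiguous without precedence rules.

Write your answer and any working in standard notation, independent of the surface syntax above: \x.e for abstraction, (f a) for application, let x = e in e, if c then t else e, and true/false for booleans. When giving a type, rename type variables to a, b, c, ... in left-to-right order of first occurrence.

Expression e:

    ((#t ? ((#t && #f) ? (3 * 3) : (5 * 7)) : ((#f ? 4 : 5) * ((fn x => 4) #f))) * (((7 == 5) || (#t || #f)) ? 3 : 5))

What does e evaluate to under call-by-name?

Working:
step 0: ((if true then (if (true && false) then (3 * 3) else (5 * 7)) else ((if false then 4 else 5) * ((\x.4) false))) * (if ((7 == 5) || (true || false)) then 3 else 5))
step 1: [if@0] ((if (true && false) then (3 * 3) else (5 * 7)) * (if ((7 == 5) || (true || false)) then 3 else 5))
step 2: [delta@0.0] ((if false then (3 * 3) else (5 * 7)) * (if ((7 == 5) || (true || false)) then 3 else 5))
step 3: [if@0] ((5 * 7) * (if ((7 == 5) || (true || false)) then 3 else 5))
step 4: [delta@0] (35 * (if ((7 == 5) || (true || false)) then 3 else 5))
step 5: [delta@1.0.0] (35 * (if (false || (true || false)) then 3 else 5))
step 6: [delta@1.0.1] (35 * (if (false || true) then 3 else 5))
step 7: [delta@1.0] (35 * (if true then 3 else 5))
step 8: [if@1] (35 * 3)
step 9: [delta@root] 105

Answer: 105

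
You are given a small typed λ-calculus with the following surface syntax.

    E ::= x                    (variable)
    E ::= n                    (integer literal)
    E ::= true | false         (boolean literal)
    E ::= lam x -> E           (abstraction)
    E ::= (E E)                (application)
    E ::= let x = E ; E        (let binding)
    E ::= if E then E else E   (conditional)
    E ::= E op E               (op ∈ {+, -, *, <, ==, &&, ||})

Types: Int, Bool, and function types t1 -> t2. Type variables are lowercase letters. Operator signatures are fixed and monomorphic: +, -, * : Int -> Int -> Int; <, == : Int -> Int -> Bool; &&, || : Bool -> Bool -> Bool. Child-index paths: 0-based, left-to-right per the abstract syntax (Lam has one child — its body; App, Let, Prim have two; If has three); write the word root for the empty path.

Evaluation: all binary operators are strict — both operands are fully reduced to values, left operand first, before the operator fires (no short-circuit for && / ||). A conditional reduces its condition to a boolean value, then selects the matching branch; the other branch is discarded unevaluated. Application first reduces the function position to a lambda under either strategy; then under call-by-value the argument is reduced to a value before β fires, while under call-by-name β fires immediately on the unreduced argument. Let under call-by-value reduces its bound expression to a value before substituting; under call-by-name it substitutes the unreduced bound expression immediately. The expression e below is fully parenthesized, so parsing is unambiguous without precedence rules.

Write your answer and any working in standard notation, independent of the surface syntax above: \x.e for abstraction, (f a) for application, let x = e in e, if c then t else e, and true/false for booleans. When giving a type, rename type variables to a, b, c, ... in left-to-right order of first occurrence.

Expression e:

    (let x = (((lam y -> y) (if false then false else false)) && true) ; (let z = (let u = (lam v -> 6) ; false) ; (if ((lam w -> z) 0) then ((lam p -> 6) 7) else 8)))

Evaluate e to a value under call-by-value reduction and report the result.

Trace:
step 0: (let x = (((\y.y) (if false then false else false)) && true) in (let z = (let u = (\v.6) in false) in (if ((\w.z) 0) then ((\p.6) 7) else 8)))
step 1: [if@0.0.1] (let x = (((\y.y) false) && true) in (let z = (let u = (\v.6) in false) in (if ((\w.z) 0) then ((\p.6) 7) else 8)))
step 2: [beta@0.0] (let x = (false && true) in (let z = (let u = (\v.6) in false) in (if ((\w.z) 0) then ((\p.6) 7) else 8)))
step 3: [delta@0] (let x = false in (let z = (let u = (\v.6) in false) in (if ((\w.z) 0) then ((\p.6) 7) else 8)))
step 4: [let@root] (let z = (let u = (\v.6) in false) in (if ((\w.z) 0) then ((\p.6) 7) else 8))
step 5: [let@0] (let z = false in (if ((\w.z) 0) then ((\p.6) 7) else 8))
step 6: [let@root] (if ((\w.false) 0) then ((\p.6) 7) else 8)
step 7: [beta@0] (if false then ((\p.6) 7) else 8)
step 8: [if@root] 8

Answer: 8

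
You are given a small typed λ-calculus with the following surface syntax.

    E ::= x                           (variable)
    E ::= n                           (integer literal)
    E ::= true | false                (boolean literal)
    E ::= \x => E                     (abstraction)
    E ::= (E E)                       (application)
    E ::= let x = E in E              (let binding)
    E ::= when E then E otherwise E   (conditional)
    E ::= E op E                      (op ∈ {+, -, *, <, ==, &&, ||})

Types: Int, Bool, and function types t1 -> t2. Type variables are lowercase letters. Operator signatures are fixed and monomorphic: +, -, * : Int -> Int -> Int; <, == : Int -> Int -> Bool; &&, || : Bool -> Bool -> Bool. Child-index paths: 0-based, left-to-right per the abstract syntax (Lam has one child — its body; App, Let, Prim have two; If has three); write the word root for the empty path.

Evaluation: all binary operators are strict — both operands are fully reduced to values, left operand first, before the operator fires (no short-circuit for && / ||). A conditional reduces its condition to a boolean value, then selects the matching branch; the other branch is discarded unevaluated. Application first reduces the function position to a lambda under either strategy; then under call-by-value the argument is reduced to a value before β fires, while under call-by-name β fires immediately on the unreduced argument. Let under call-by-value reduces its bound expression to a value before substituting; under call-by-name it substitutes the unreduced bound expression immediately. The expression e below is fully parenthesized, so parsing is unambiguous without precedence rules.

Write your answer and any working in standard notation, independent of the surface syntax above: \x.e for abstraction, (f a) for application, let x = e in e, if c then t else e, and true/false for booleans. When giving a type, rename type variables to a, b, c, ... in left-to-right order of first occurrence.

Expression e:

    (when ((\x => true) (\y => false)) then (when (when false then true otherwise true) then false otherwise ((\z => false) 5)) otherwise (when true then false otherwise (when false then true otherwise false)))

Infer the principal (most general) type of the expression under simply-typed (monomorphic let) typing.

Answer: Bool

Trace:
\x._ : a -> Bool
\y._ : b -> Bool
  unify a -> Bool ~ (b -> Bool) -> c
  unify a ~ b -> Bool
  unify Bool ~ c
_ _ : Bool
  unify Bool ~ Bool
  unify Bool ~ Bool
  unify Bool ~ Bool
  unify Bool ~ Bool
\z._ : d -> Bool
  unify d -> Bool ~ Int -> e
  unify d ~ Int
  unify Bool ~ e
_ _ : Bool
  unify Bool ~ Bool
  unify Bool ~ Bool
  unify Bool ~ Bool
  unify Bool ~ Bool
  unify Bool ~ Bool
  unify Bool ~ Bool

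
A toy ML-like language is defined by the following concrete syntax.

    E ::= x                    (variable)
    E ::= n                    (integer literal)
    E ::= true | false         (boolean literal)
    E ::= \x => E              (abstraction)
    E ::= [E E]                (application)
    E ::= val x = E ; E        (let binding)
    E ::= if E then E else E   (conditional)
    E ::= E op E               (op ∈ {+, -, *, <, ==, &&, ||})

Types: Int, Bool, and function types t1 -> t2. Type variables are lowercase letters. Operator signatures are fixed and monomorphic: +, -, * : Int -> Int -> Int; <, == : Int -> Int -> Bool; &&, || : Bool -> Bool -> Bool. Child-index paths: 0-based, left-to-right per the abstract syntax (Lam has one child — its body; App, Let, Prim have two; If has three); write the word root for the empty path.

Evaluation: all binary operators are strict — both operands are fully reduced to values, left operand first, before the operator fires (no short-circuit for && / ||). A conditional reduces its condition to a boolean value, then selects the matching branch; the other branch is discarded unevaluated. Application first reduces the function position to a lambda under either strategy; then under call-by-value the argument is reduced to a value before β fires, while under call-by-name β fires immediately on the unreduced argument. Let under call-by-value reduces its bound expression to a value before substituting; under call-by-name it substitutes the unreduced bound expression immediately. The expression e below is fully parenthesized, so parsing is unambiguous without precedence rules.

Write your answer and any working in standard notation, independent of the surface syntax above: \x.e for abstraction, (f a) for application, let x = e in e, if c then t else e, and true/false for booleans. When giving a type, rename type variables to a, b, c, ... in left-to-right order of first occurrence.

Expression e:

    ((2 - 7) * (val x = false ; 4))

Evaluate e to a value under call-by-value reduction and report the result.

Answer: -20

Trace:
step 0: ((2 - 7) * (let x = false in 4))
step 1: [delta@0] (-5 * (let x = false in 4))
step 2: [let@1] (-5 * 4)
step 3: [delta@root] -20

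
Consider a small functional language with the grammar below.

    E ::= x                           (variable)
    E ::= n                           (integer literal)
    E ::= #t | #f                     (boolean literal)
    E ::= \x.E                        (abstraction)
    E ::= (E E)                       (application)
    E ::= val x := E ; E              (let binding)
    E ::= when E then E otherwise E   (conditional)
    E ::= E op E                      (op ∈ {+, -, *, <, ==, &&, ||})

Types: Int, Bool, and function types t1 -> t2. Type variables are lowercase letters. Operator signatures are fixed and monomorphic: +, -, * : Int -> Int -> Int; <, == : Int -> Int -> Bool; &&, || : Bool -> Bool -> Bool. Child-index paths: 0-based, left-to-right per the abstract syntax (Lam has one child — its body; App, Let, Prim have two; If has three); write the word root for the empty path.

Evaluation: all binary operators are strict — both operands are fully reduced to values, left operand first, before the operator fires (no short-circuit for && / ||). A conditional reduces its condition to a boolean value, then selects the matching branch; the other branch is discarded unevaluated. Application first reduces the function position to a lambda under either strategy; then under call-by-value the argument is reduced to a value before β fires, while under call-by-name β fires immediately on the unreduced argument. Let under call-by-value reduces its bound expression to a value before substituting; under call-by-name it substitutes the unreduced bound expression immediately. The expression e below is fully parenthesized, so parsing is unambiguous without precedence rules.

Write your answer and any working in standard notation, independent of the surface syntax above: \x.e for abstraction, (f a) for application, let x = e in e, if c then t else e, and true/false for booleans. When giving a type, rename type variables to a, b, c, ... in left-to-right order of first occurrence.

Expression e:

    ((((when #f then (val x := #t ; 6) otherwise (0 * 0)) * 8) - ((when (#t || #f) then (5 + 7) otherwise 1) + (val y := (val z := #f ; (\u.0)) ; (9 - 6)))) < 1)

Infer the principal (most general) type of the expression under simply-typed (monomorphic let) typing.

Trace:
  unify Bool ~ Bool
let x : Bool
  unify Int ~ Int
  unify Int ~ Int
  unify Int ~ Int
  unify Int ~ Int
  unify Int ~ Int
  unify Int ~ Int
  unify Bool ~ Bool
  unify Bool ~ Bool
  unify Bool ~ Bool
  unify Int ~ Int
  unify Int ~ Int
  unify Int ~ Int
  unify Int ~ Int
let z : Bool
\u._ : a -> Int
let y : a -> Int
  unify Int ~ Int
  unify Int ~ Int
  unify Int ~ Int
  unify Int ~ Int
  unify Int ~ Int
  unify Int ~ Int

Answer: Bool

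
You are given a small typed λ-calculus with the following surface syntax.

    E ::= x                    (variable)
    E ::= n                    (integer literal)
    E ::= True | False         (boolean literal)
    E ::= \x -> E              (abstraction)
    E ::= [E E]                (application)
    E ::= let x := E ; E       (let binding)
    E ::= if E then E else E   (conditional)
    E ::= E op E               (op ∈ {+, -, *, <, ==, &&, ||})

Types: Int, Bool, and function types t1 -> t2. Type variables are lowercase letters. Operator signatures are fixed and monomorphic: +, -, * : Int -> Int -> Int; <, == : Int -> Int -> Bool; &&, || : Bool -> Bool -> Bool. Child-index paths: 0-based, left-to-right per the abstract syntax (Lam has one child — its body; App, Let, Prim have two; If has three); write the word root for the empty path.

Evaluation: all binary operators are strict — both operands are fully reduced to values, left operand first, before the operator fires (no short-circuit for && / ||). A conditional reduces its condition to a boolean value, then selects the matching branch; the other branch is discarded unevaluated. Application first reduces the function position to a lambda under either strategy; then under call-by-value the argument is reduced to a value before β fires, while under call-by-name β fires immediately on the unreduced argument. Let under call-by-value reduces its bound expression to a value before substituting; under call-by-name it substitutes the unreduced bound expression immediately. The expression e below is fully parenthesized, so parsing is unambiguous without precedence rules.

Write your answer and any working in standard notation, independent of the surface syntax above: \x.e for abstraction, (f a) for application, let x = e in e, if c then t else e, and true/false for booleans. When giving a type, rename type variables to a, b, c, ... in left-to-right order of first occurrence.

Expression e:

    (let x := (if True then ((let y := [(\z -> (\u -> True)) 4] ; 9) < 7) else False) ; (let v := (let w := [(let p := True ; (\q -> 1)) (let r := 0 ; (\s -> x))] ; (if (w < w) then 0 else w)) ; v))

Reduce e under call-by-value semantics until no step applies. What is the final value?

Working:
step 0: (let x = (if true then ((let y = ((\z.(\u.true)) 4) in 9) < 7) else false) in (let v = (let w = ((let p = true in (\q.1)) (let r = 0 in (\s.x))) in (if (w < w) then 0 else w)) in v))
step 1: [if@0] (let x = ((let y = ((\z.(\u.true)) 4) in 9) < 7) in (let v = (let w = ((let p = true in (\q.1)) (let r = 0 in (\s.x))) in (if (w < w) then 0 else w)) in v))
step 2: [beta@0.0.0] (let x = ((let y = (\u.true) in 9) < 7) in (let v = (let w = ((let p = true in (\q.1)) (let r = 0 in (\s.x))) in (if (w < w) then 0 else w)) in v))
step 3: [let@0.0] (let x = (9 < 7) in (let v = (let w = ((let p = true in (\q.1)) (let r = 0 in (\s.x))) in (if (w < w) then 0 else w)) in v))
step 4: [delta@0] (let x = false in (let v = (let w = ((let p = true in (\q.1)) (let r = 0 in (\s.x))) in (if (w < w) then 0 else w)) in v))
step 5: [let@root] (let v = (let w = ((let p = true in (\q.1)) (let r = 0 in (\s.false))) in (if (w < w) then 0 else w)) in v)
step 6: [let@0.0.0] (let v = (let w = ((\q.1) (let r = 0 in (\s.false))) in (if (w < w) then 0 else w)) in v)
step 7: [let@0.0.1] (let v = (let w = ((\q.1) (\s.false)) in (if (w < w) then 0 else w)) in v)
step 8: [beta@0.0] (let v = (let w = 1 in (if (w < w) then 0 else w)) in v)
step 9: [let@0] (let v = (if (1 < 1) then 0 else 1) in v)
step 10: [delta@0.0] (let v = (if false then 0 else 1) in v)
step 11: [if@0] (let v = 1 in v)
step 12: [let@root] 1

Answer: 1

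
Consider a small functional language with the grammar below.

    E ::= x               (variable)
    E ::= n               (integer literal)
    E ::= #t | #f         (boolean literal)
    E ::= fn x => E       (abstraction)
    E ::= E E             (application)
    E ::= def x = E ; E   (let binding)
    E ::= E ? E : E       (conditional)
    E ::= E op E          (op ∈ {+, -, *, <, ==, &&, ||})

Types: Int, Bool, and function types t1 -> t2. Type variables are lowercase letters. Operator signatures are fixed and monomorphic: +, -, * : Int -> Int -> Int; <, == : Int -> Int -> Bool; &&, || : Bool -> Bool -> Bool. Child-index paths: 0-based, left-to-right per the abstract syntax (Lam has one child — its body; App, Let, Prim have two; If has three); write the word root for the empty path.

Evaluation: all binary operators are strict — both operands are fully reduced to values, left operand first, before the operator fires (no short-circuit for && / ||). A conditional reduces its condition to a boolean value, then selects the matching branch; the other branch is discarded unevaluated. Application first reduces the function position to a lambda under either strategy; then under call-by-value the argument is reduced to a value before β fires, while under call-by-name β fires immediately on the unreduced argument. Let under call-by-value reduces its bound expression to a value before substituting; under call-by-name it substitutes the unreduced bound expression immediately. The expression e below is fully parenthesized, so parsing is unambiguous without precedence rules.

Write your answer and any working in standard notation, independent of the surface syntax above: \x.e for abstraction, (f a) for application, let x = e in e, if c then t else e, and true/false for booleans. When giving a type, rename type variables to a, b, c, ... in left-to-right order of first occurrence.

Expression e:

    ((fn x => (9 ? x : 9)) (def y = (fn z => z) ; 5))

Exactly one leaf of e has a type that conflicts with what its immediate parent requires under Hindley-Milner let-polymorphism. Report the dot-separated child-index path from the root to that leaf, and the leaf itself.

Derivation:
  unify Int ~ Bool
  FAIL: mismatch Int ~ Bool

Answer: 0.0.0 : 9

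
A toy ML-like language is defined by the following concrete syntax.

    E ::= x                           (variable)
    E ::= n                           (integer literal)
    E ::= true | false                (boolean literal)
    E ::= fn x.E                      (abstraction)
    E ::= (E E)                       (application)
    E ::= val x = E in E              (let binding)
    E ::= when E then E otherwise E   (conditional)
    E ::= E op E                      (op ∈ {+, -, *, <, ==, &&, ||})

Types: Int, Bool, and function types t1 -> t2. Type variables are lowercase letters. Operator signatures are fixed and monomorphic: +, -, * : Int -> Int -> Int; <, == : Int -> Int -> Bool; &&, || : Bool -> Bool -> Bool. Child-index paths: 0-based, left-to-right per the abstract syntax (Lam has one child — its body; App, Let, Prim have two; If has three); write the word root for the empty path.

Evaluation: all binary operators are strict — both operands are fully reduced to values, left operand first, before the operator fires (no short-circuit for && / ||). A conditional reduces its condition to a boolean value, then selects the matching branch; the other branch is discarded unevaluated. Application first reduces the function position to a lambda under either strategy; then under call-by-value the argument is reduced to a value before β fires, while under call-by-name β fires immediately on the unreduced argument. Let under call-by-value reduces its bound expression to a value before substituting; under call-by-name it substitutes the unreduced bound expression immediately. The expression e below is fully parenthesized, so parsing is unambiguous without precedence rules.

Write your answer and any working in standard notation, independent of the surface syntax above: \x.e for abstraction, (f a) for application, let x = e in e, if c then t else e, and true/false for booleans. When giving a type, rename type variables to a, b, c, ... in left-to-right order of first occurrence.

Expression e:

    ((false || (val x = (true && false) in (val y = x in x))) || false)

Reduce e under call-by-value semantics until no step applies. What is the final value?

Answer: false

Trace:
step 0: ((false || (let x = (true && false) in (let y = x in x))) || false)
step 1: [delta@0.1.0] ((false || (let x = false in (let y = x in x))) || false)
step 2: [let@0.1] ((false || (let y = false in false)) || false)
step 3: [let@0.1] ((false || false) || false)
step 4: [delta@0] (false || false)
step 5: [delta@root] false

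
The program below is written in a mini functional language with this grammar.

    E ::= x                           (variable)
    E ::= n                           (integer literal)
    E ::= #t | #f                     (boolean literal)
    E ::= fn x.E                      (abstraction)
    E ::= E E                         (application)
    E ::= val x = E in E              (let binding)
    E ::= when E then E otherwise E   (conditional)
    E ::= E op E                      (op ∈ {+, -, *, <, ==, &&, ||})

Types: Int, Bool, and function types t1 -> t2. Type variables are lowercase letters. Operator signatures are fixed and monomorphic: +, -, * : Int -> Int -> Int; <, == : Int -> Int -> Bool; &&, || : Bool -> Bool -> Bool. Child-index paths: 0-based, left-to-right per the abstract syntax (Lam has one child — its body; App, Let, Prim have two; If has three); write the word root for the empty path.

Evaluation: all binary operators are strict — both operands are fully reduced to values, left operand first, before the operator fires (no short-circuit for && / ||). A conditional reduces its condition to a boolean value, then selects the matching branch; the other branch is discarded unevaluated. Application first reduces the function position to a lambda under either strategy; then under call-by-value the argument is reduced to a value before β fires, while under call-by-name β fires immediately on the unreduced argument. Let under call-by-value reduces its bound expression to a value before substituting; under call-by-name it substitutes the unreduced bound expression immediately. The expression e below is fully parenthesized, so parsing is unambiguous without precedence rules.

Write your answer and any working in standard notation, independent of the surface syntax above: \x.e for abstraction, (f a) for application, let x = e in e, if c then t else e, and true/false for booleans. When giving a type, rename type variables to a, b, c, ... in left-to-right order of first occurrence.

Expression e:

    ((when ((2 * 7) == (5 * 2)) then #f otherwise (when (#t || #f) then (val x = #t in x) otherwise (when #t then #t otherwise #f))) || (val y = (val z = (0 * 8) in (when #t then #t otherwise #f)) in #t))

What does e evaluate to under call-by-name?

Answer: true

Derivation:
step 0: ((if ((2 * 7) == (5 * 2)) then false else (if (true || false) then (let x = true in x) else (if true then true else false))) || (let y = (let z = (0 * 8) in (if true then true else false)) in true))
step 1: [delta@0.0.0] ((if (14 == (5 * 2)) then false else (if (true || false) then (let x = true in x) else (if true then true else false))) || (let y = (let z = (0 * 8) in (if true then true else false)) in true))
step 2: [delta@0.0.1] ((if (14 == 10) then false else (if (true || false) then (let x = true in x) else (if true then true else false))) || (let y = (let z = (0 * 8) in (if true then true else false)) in true))
step 3: [delta@0.0] ((if false then false else (if (true || false) then (let x = true in x) else (if true then true else false))) || (let y = (let z = (0 * 8) in (if true then true else false)) in true))
step 4: [if@0] ((if (true || false) then (let x = true in x) else (if true then true else false)) || (let y = (let z = (0 * 8) in (if true then true else false)) in true))
step 5: [delta@0.0] ((if true then (let x = true in x) else (if true then true else false)) || (let y = (let z = (0 * 8) in (if true then true else false)) in true))
step 6: [if@0] ((let x = true in x) || (let y = (let z = (0 * 8) in (if true then true else false)) in true))
step 7: [let@0] (true || (let y = (let z = (0 * 8) in (if true then true else false)) in true))
step 8: [let@1] (true || true)
step 9: [delta@root] true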